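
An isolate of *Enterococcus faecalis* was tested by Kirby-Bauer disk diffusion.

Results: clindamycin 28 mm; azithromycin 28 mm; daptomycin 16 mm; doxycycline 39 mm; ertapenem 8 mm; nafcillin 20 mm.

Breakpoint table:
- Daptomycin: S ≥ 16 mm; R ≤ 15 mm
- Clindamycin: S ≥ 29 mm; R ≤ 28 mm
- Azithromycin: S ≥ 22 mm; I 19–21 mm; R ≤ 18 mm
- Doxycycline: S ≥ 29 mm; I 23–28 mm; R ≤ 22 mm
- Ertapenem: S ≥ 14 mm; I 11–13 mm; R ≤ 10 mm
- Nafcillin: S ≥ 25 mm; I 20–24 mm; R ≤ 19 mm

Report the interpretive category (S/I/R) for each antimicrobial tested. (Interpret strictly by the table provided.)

Clindamycin: 28 mm is ≤ 28 mm → resistant
Azithromycin 28 mm: ≥ 22 mm → susceptible
Daptomycin 16 mm: ≥ 16 mm — Susceptible
Doxycycline: 39 mm is ≥ 29 mm ⇒ susceptible
Ertapenem: 8 mm is ≤ 10 mm ⇒ R
Nafcillin 20 mm: in 20–24 mm ⇒ Intermediate

R, S, S, S, R, I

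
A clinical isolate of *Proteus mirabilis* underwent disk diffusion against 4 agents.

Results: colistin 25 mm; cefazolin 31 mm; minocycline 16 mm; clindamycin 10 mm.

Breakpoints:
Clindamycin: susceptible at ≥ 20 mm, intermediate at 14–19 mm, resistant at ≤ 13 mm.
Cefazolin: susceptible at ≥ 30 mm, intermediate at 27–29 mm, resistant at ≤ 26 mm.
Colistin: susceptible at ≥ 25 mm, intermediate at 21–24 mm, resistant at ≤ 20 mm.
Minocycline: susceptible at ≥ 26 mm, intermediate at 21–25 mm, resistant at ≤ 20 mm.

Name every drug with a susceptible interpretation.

colistin, cefazolin

Colistin (25 mm) ≥ 25 mm → susceptible
Cefazolin 31 mm: ≥ 30 mm → susceptible
Minocycline 16 mm: ≤ 20 mm — resistant
Clindamycin 10 mm: ≤ 13 mm — resistant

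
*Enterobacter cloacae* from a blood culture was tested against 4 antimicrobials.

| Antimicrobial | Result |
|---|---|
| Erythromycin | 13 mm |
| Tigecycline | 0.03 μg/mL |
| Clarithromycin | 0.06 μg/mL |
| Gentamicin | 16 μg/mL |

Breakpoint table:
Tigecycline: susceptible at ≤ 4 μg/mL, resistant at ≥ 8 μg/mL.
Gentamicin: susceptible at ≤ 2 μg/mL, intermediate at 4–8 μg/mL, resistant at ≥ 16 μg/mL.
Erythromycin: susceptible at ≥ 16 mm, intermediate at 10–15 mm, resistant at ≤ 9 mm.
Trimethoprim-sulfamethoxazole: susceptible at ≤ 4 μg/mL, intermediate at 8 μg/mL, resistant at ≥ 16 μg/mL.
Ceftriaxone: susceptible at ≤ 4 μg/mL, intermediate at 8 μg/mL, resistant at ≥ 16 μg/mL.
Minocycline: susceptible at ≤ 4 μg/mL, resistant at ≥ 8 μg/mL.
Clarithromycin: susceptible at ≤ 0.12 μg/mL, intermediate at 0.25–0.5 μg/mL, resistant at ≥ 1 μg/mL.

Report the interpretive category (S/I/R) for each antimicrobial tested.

I, S, S, R

Erythromycin 13 mm: in 10–15 mm → Intermediate
Tigecycline 0.03 μg/mL: ≤ 4 μg/mL → susceptible
Clarithromycin: 0.06 μg/mL is ≤ 0.12 μg/mL → Susceptible
Gentamicin (16 μg/mL) ≥ 16 μg/mL ⇒ R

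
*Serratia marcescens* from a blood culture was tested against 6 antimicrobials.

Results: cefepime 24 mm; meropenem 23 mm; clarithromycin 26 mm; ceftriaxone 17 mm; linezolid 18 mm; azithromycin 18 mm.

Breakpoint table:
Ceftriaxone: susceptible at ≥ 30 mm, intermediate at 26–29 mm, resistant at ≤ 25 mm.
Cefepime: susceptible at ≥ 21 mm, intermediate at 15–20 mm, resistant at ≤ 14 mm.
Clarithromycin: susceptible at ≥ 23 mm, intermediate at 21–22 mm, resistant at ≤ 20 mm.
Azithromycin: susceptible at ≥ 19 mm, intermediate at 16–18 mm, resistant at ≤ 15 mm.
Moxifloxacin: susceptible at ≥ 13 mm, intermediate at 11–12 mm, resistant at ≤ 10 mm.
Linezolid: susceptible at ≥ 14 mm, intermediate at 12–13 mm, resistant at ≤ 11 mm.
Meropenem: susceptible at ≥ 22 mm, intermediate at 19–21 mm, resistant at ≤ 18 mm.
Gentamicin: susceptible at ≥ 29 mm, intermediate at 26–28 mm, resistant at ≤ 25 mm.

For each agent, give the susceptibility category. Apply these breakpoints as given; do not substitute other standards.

Cefepime (24 mm) ≥ 21 mm ⇒ susceptible
Meropenem (23 mm) ≥ 22 mm — Susceptible
Clarithromycin: 26 mm is ≥ 23 mm ⇒ susceptible
Ceftriaxone: 17 mm is ≤ 25 mm — resistant
Linezolid (18 mm) ≥ 14 mm ⇒ Susceptible
Azithromycin 18 mm: in 16–18 mm — I

S, S, S, R, S, I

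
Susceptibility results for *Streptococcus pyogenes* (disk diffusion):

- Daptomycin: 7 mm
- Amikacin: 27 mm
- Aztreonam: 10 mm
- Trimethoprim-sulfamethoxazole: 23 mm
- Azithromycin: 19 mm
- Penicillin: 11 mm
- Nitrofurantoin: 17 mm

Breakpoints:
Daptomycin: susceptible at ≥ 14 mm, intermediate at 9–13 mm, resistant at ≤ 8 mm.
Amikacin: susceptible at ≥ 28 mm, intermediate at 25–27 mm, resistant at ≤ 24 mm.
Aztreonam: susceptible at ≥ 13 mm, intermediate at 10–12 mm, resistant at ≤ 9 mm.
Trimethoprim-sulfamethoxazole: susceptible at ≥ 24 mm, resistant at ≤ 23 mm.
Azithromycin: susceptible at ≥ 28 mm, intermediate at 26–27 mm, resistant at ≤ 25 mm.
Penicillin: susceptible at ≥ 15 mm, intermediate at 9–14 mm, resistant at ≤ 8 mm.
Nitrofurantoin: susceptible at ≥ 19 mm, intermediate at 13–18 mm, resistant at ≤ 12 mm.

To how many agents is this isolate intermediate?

4

Daptomycin (7 mm) ≤ 8 mm ⇒ R
Amikacin: 27 mm is in 25–27 mm ⇒ I
Aztreonam 10 mm: in 10–12 mm — Intermediate
Trimethoprim-sulfamethoxazole 23 mm: ≤ 23 mm ⇒ resistant
Azithromycin 19 mm: ≤ 25 mm — resistant
Penicillin: 11 mm is in 9–14 mm — Intermediate
Nitrofurantoin: 17 mm is in 13–18 mm ⇒ I
Intermediate: 4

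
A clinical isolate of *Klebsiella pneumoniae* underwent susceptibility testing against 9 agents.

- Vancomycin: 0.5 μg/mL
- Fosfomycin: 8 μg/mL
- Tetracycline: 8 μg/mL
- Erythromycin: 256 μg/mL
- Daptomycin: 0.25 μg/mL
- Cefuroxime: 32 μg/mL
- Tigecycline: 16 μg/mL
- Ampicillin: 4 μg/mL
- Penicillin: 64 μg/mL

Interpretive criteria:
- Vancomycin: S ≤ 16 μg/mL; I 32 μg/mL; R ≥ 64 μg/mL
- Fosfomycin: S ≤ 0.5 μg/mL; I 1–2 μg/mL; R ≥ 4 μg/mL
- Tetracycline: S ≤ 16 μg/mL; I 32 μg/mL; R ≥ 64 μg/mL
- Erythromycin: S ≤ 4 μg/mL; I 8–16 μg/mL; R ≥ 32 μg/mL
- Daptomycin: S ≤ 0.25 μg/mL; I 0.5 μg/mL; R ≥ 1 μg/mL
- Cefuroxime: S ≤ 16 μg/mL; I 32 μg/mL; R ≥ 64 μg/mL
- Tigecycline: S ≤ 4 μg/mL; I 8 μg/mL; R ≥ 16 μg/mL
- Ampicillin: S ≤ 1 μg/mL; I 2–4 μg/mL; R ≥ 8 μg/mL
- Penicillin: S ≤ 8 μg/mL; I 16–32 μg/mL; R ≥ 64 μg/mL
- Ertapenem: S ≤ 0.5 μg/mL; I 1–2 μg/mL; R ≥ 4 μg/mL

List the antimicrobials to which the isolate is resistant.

fosfomycin, erythromycin, tigecycline, penicillin

Vancomycin (0.5 μg/mL) ≤ 16 μg/mL — S
Fosfomycin 8 μg/mL: ≥ 4 μg/mL ⇒ resistant
Tetracycline 8 μg/mL: ≤ 16 μg/mL → Susceptible
Erythromycin: 256 μg/mL is ≥ 32 μg/mL → Resistant
Daptomycin: 0.25 μg/mL is ≤ 0.25 μg/mL ⇒ S
Cefuroxime: 32 μg/mL is = 32 μg/mL ⇒ intermediate
Tigecycline: 16 μg/mL is ≥ 16 μg/mL — resistant
Ampicillin 4 μg/mL: in 2–4 μg/mL — intermediate
Penicillin 64 μg/mL: ≥ 64 μg/mL — R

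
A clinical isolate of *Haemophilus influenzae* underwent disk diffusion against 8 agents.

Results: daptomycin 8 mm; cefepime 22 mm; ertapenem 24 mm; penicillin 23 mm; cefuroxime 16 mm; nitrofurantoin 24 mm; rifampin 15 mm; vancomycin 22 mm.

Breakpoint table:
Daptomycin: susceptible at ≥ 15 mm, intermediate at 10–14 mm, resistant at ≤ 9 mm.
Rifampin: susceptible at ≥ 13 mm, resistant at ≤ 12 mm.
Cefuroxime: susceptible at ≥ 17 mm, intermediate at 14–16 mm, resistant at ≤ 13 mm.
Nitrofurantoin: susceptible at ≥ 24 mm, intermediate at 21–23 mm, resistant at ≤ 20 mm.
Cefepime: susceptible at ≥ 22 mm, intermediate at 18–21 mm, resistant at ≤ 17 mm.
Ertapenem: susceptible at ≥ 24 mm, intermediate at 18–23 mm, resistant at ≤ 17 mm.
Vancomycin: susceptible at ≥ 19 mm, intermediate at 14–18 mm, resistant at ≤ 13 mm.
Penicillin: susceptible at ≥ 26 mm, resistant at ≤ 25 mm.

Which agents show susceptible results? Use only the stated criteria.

cefepime, ertapenem, nitrofurantoin, rifampin, vancomycin

Daptomycin 8 mm: ≤ 9 mm ⇒ resistant
Cefepime (22 mm) ≥ 22 mm → S
Ertapenem: 24 mm is ≥ 24 mm → susceptible
Penicillin 23 mm: ≤ 25 mm — R
Cefuroxime 16 mm: in 14–16 mm — I
Nitrofurantoin: 24 mm is ≥ 24 mm → susceptible
Rifampin (15 mm) ≥ 13 mm — Susceptible
Vancomycin: 22 mm is ≥ 19 mm → susceptible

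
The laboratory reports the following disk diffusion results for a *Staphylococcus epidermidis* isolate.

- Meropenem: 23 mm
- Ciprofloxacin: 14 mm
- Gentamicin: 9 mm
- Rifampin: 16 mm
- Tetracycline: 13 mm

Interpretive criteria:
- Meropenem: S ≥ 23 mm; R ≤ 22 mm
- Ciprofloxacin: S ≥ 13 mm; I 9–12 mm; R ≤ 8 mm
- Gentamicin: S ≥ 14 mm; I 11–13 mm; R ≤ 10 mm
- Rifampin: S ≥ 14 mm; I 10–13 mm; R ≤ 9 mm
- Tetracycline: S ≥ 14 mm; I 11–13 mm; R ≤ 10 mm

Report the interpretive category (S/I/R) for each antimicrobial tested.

Meropenem 23 mm: ≥ 23 mm — susceptible
Ciprofloxacin (14 mm) ≥ 13 mm — Susceptible
Gentamicin: 9 mm is ≤ 10 mm — R
Rifampin: 16 mm is ≥ 14 mm ⇒ susceptible
Tetracycline: 13 mm is in 11–13 mm — I

S, S, R, S, I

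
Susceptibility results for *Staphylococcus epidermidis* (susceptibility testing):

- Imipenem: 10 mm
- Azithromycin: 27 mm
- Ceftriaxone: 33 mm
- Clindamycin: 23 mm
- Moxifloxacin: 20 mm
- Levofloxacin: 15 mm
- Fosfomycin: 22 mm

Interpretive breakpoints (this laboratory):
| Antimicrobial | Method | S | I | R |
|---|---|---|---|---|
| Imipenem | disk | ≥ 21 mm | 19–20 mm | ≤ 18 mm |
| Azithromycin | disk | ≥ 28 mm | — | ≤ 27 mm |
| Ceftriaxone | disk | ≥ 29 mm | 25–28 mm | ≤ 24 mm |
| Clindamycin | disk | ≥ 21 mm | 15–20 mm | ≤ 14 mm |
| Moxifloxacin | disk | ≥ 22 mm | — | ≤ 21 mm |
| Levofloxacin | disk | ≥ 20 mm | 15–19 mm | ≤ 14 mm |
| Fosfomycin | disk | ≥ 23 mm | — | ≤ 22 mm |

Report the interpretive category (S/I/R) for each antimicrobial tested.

Imipenem 10 mm: ≤ 18 mm ⇒ Resistant
Azithromycin (27 mm) ≤ 27 mm — Resistant
Ceftriaxone: 33 mm is ≥ 29 mm — Susceptible
Clindamycin 23 mm: ≥ 21 mm — susceptible
Moxifloxacin: 20 mm is ≤ 21 mm → resistant
Levofloxacin: 15 mm is in 15–19 mm → I
Fosfomycin 22 mm: ≤ 22 mm — R

R, R, S, S, R, I, R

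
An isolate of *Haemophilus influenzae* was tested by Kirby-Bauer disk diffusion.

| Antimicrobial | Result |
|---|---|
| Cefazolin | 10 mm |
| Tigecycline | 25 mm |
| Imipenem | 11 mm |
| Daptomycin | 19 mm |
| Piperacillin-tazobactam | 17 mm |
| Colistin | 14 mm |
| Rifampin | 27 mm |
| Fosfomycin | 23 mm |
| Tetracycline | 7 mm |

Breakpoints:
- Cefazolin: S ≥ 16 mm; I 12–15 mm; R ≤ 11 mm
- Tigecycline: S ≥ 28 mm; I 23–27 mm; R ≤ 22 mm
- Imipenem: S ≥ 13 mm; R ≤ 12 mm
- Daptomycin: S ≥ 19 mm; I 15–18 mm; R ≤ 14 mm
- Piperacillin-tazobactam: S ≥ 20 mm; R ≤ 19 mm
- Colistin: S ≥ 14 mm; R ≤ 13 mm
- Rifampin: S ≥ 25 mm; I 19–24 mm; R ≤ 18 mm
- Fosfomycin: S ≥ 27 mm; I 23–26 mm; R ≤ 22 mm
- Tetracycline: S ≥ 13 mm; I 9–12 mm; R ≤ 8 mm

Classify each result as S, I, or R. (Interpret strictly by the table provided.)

R, I, R, S, R, S, S, I, R

Cefazolin (10 mm) ≤ 11 mm ⇒ resistant
Tigecycline 25 mm: in 23–27 mm ⇒ I
Imipenem (11 mm) ≤ 12 mm → Resistant
Daptomycin (19 mm) ≥ 19 mm → Susceptible
Piperacillin-tazobactam 17 mm: ≤ 19 mm → resistant
Colistin (14 mm) ≥ 14 mm → susceptible
Rifampin 27 mm: ≥ 25 mm — Susceptible
Fosfomycin 23 mm: in 23–26 mm ⇒ I
Tetracycline 7 mm: ≤ 8 mm ⇒ R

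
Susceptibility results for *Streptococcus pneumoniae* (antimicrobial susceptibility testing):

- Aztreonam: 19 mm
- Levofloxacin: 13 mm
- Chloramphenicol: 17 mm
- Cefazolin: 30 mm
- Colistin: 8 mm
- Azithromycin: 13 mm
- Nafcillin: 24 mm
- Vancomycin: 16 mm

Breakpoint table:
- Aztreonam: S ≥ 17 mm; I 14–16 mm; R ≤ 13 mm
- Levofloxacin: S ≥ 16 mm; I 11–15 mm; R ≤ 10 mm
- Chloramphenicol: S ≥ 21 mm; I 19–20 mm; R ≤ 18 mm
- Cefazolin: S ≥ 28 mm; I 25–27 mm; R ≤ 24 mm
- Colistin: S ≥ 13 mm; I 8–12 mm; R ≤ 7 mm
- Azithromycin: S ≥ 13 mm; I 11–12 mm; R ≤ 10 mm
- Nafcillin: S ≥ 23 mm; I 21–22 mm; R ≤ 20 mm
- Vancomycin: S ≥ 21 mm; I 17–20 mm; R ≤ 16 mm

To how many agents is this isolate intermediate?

Aztreonam (19 mm) ≥ 17 mm — Susceptible
Levofloxacin 13 mm: in 11–15 mm — I
Chloramphenicol 17 mm: ≤ 18 mm ⇒ Resistant
Cefazolin: 30 mm is ≥ 28 mm ⇒ S
Colistin 8 mm: in 8–12 mm — Intermediate
Azithromycin 13 mm: ≥ 13 mm ⇒ S
Nafcillin 24 mm: ≥ 23 mm ⇒ S
Vancomycin: 16 mm is ≤ 16 mm — R
Intermediate: 2

2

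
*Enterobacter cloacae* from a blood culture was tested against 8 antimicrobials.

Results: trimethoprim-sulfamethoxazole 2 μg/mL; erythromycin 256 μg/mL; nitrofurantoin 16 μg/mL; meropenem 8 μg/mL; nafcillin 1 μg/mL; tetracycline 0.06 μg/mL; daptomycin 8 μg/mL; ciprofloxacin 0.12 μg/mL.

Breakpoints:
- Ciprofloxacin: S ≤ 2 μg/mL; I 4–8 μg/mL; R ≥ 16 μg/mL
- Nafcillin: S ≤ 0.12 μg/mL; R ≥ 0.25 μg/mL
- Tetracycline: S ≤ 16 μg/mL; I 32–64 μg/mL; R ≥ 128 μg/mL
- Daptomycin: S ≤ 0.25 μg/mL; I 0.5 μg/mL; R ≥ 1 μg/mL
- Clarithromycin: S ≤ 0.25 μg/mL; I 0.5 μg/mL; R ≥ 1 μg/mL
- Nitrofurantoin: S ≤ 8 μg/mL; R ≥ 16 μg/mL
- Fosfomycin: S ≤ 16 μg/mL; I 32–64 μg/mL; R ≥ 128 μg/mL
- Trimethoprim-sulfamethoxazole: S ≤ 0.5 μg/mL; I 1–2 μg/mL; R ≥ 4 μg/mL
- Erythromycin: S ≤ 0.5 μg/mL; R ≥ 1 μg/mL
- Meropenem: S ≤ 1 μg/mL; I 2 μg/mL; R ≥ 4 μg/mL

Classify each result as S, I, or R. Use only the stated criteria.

I, R, R, R, R, S, R, S

Trimethoprim-sulfamethoxazole 2 μg/mL: in 1–2 μg/mL → intermediate
Erythromycin (256 μg/mL) ≥ 1 μg/mL ⇒ Resistant
Nitrofurantoin 16 μg/mL: ≥ 16 μg/mL ⇒ R
Meropenem: 8 μg/mL is ≥ 4 μg/mL — Resistant
Nafcillin (1 μg/mL) ≥ 0.25 μg/mL → R
Tetracycline (0.06 μg/mL) ≤ 16 μg/mL ⇒ Susceptible
Daptomycin 8 μg/mL: ≥ 1 μg/mL ⇒ Resistant
Ciprofloxacin (0.12 μg/mL) ≤ 2 μg/mL — susceptible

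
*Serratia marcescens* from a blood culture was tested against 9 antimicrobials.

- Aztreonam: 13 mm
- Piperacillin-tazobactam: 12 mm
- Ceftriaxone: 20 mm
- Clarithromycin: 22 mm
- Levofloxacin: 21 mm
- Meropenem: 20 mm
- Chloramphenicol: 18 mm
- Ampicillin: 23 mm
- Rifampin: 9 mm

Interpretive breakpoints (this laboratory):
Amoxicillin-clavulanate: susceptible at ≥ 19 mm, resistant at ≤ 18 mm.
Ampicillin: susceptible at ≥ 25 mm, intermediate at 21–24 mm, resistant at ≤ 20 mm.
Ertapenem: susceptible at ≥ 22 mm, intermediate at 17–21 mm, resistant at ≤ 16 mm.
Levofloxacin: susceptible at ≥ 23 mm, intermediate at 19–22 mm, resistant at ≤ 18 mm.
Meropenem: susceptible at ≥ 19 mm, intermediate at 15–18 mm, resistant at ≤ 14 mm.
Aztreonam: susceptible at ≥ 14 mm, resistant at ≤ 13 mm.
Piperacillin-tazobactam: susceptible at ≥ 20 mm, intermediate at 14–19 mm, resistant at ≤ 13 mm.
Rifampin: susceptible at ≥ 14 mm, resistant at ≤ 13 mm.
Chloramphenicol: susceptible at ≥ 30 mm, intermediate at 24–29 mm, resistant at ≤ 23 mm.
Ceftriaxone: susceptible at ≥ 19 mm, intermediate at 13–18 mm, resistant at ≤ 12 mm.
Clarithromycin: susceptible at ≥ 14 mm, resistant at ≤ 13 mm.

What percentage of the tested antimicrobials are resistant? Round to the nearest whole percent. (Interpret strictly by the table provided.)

Aztreonam: 13 mm is ≤ 13 mm — R
Piperacillin-tazobactam 12 mm: ≤ 13 mm → resistant
Ceftriaxone: 20 mm is ≥ 19 mm ⇒ S
Clarithromycin (22 mm) ≥ 14 mm ⇒ Susceptible
Levofloxacin (21 mm) in 19–22 mm — intermediate
Meropenem (20 mm) ≥ 19 mm → S
Chloramphenicol (18 mm) ≤ 23 mm — R
Ampicillin: 23 mm is in 21–24 mm — intermediate
Rifampin (9 mm) ≤ 13 mm → Resistant
Resistant: 4/9

44%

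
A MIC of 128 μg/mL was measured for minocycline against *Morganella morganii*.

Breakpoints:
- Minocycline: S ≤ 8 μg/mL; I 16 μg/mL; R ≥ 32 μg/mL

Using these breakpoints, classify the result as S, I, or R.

R

Minocycline 128 μg/mL: ≥ 32 μg/mL — Resistant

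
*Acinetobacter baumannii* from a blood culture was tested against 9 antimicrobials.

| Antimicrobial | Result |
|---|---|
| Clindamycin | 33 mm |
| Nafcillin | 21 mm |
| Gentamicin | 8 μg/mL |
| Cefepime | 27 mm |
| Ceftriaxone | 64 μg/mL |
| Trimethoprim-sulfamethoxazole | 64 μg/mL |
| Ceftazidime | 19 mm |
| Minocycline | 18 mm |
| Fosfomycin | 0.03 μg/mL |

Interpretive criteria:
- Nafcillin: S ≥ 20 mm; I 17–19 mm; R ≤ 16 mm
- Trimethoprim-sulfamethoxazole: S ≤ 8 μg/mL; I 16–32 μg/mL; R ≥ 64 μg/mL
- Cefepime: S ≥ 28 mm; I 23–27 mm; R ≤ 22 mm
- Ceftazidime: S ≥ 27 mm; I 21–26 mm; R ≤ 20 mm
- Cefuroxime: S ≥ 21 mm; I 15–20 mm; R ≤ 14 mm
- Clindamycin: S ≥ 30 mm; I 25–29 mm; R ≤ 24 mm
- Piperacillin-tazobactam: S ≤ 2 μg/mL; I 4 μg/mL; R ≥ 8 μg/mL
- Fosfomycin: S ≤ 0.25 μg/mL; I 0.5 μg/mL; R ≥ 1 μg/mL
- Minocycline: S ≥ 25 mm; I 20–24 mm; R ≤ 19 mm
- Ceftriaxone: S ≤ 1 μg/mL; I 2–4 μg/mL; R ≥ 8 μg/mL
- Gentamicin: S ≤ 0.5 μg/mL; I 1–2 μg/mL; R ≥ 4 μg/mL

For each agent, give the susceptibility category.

S, S, R, I, R, R, R, R, S

Clindamycin (33 mm) ≥ 30 mm — S
Nafcillin (21 mm) ≥ 20 mm — susceptible
Gentamicin: 8 μg/mL is ≥ 4 μg/mL ⇒ resistant
Cefepime 27 mm: in 23–27 mm ⇒ I
Ceftriaxone: 64 μg/mL is ≥ 8 μg/mL — R
Trimethoprim-sulfamethoxazole 64 μg/mL: ≥ 64 μg/mL — R
Ceftazidime 19 mm: ≤ 20 mm → Resistant
Minocycline (18 mm) ≤ 19 mm ⇒ R
Fosfomycin (0.03 μg/mL) ≤ 0.25 μg/mL — susceptible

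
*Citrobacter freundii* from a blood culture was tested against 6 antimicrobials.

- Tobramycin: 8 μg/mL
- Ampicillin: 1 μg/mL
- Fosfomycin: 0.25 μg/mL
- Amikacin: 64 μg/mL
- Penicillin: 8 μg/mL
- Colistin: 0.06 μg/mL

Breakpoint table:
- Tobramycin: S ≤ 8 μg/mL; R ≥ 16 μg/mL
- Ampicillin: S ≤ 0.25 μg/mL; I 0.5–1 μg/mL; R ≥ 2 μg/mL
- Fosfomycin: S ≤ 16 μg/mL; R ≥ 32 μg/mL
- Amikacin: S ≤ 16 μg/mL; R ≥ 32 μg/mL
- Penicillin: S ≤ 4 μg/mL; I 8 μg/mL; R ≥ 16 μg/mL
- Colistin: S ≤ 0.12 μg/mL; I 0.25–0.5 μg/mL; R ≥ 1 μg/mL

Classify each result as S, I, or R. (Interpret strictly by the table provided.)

Tobramycin: 8 μg/mL is ≤ 8 μg/mL → S
Ampicillin (1 μg/mL) in 0.5–1 μg/mL — intermediate
Fosfomycin 0.25 μg/mL: ≤ 16 μg/mL — susceptible
Amikacin (64 μg/mL) ≥ 32 μg/mL ⇒ R
Penicillin: 8 μg/mL is = 8 μg/mL — intermediate
Colistin (0.06 μg/mL) ≤ 0.12 μg/mL → Susceptible

S, I, S, R, I, S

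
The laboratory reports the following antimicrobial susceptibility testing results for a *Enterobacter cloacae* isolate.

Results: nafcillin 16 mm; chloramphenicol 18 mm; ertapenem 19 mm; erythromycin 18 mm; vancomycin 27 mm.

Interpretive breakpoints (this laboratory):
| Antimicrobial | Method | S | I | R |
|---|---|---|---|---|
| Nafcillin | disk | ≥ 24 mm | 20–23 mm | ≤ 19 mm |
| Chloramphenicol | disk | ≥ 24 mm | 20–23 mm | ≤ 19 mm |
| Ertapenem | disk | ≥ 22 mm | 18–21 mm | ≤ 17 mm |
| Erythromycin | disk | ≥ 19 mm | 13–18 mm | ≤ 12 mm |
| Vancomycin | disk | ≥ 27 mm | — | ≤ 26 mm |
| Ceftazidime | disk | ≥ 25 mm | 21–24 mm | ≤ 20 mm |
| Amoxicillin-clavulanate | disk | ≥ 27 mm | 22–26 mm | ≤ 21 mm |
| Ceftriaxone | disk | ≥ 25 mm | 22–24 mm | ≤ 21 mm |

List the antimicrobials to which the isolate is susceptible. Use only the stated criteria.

vancomycin

Nafcillin: 16 mm is ≤ 19 mm ⇒ R
Chloramphenicol: 18 mm is ≤ 19 mm → resistant
Ertapenem: 19 mm is in 18–21 mm — intermediate
Erythromycin: 18 mm is in 13–18 mm → Intermediate
Vancomycin 27 mm: ≥ 27 mm → S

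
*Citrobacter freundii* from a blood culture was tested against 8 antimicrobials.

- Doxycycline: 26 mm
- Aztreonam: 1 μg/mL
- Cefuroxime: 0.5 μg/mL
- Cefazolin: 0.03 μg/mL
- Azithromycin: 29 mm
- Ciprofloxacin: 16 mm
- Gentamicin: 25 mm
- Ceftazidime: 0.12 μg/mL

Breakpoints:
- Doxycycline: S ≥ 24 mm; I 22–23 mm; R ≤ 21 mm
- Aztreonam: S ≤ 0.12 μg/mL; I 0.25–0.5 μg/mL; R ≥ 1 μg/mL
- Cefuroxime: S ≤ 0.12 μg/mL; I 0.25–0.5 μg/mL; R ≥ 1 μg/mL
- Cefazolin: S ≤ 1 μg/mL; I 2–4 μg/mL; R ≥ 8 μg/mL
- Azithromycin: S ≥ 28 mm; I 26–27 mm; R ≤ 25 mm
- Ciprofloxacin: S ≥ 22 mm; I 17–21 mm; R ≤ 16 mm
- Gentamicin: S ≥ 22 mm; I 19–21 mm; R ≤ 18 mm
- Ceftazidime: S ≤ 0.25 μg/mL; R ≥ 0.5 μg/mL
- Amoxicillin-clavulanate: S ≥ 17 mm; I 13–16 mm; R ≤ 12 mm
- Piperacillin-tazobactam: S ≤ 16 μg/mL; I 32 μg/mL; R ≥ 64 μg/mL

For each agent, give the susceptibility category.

S, R, I, S, S, R, S, S

Doxycycline: 26 mm is ≥ 24 mm — Susceptible
Aztreonam (1 μg/mL) ≥ 1 μg/mL — resistant
Cefuroxime (0.5 μg/mL) in 0.25–0.5 μg/mL ⇒ I
Cefazolin 0.03 μg/mL: ≤ 1 μg/mL — susceptible
Azithromycin (29 mm) ≥ 28 mm — S
Ciprofloxacin 16 mm: ≤ 16 mm ⇒ R
Gentamicin 25 mm: ≥ 22 mm → susceptible
Ceftazidime (0.12 μg/mL) ≤ 0.25 μg/mL → Susceptible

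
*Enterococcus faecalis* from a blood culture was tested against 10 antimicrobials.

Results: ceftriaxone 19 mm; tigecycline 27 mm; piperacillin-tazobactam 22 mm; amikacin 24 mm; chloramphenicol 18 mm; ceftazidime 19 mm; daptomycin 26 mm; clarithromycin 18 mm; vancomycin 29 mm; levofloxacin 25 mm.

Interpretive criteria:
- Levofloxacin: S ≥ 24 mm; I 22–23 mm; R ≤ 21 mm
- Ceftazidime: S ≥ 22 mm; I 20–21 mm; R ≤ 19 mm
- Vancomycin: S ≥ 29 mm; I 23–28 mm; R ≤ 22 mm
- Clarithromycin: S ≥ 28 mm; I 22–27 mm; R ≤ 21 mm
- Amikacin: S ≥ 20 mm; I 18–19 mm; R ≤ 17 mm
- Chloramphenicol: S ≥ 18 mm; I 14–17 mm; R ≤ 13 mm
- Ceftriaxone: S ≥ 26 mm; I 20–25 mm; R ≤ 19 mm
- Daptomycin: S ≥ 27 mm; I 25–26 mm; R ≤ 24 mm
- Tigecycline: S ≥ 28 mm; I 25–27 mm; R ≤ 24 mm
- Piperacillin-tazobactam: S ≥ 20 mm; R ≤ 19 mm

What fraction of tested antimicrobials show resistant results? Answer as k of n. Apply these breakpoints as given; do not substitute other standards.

3 of 10

Ceftriaxone (19 mm) ≤ 19 mm — Resistant
Tigecycline 27 mm: in 25–27 mm ⇒ I
Piperacillin-tazobactam 22 mm: ≥ 20 mm — Susceptible
Amikacin: 24 mm is ≥ 20 mm ⇒ Susceptible
Chloramphenicol (18 mm) ≥ 18 mm → susceptible
Ceftazidime: 19 mm is ≤ 19 mm — R
Daptomycin: 26 mm is in 25–26 mm → Intermediate
Clarithromycin: 18 mm is ≤ 21 mm → resistant
Vancomycin (29 mm) ≥ 29 mm → susceptible
Levofloxacin: 25 mm is ≥ 24 mm ⇒ S
Resistant: 3/10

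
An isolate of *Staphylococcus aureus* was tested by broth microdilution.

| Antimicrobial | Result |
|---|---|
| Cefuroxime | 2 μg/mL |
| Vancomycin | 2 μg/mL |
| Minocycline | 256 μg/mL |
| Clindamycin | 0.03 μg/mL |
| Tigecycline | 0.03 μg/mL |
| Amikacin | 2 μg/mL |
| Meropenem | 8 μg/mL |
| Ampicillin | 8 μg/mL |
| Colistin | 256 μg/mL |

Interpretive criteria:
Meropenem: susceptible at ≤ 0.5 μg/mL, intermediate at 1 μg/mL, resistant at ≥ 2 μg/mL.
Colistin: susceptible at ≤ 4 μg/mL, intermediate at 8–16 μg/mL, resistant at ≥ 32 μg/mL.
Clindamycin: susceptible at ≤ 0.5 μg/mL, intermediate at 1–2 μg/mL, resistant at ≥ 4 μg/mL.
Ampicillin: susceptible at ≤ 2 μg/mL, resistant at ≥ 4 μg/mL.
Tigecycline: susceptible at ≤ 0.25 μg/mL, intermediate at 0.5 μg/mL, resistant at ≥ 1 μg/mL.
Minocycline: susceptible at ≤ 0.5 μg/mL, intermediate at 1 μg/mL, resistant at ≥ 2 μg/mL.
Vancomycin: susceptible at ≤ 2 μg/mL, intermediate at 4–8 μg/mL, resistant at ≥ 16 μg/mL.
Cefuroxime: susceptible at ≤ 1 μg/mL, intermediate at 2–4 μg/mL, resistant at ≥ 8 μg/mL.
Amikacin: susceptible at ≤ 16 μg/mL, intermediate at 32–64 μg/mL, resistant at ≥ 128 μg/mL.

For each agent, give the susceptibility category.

I, S, R, S, S, S, R, R, R

Cefuroxime (2 μg/mL) in 2–4 μg/mL ⇒ I
Vancomycin 2 μg/mL: ≤ 2 μg/mL → susceptible
Minocycline (256 μg/mL) ≥ 2 μg/mL — Resistant
Clindamycin: 0.03 μg/mL is ≤ 0.5 μg/mL ⇒ Susceptible
Tigecycline 0.03 μg/mL: ≤ 0.25 μg/mL — S
Amikacin 2 μg/mL: ≤ 16 μg/mL ⇒ S
Meropenem: 8 μg/mL is ≥ 2 μg/mL → R
Ampicillin 8 μg/mL: ≥ 4 μg/mL → Resistant
Colistin 256 μg/mL: ≥ 32 μg/mL — R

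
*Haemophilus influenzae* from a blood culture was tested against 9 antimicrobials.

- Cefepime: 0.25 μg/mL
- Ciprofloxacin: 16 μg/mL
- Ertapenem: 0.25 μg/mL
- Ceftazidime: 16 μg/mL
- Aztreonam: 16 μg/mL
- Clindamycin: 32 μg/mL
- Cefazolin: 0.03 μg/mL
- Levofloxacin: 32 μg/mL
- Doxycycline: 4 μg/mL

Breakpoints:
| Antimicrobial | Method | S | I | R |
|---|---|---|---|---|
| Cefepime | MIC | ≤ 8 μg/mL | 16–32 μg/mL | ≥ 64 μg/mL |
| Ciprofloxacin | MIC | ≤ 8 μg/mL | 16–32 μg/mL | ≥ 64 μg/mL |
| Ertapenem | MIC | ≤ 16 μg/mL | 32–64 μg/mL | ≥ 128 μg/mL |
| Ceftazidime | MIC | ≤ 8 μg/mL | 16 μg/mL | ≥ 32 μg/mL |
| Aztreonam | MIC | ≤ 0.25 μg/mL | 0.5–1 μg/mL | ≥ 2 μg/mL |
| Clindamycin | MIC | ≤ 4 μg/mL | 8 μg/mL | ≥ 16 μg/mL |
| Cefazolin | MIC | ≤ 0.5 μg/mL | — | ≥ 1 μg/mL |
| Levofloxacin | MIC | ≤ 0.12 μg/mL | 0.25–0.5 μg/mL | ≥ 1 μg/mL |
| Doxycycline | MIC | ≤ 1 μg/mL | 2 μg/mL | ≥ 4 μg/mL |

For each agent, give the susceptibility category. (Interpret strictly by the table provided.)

S, I, S, I, R, R, S, R, R

Cefepime 0.25 μg/mL: ≤ 8 μg/mL — susceptible
Ciprofloxacin: 16 μg/mL is in 16–32 μg/mL ⇒ intermediate
Ertapenem (0.25 μg/mL) ≤ 16 μg/mL — Susceptible
Ceftazidime 16 μg/mL: = 16 μg/mL → I
Aztreonam (16 μg/mL) ≥ 2 μg/mL → resistant
Clindamycin: 32 μg/mL is ≥ 16 μg/mL ⇒ R
Cefazolin (0.03 μg/mL) ≤ 0.5 μg/mL ⇒ susceptible
Levofloxacin (32 μg/mL) ≥ 1 μg/mL → resistant
Doxycycline 4 μg/mL: ≥ 4 μg/mL → Resistant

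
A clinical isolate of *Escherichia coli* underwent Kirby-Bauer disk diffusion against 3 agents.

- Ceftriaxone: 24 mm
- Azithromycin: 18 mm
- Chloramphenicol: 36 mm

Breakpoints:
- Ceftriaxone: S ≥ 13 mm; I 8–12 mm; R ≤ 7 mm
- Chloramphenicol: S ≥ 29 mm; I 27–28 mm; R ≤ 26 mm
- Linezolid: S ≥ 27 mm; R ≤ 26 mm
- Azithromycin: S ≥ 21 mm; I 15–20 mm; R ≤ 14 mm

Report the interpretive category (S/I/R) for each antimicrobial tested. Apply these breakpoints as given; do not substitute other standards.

S, I, S

Ceftriaxone (24 mm) ≥ 13 mm — susceptible
Azithromycin 18 mm: in 15–20 mm — intermediate
Chloramphenicol (36 mm) ≥ 29 mm → Susceptible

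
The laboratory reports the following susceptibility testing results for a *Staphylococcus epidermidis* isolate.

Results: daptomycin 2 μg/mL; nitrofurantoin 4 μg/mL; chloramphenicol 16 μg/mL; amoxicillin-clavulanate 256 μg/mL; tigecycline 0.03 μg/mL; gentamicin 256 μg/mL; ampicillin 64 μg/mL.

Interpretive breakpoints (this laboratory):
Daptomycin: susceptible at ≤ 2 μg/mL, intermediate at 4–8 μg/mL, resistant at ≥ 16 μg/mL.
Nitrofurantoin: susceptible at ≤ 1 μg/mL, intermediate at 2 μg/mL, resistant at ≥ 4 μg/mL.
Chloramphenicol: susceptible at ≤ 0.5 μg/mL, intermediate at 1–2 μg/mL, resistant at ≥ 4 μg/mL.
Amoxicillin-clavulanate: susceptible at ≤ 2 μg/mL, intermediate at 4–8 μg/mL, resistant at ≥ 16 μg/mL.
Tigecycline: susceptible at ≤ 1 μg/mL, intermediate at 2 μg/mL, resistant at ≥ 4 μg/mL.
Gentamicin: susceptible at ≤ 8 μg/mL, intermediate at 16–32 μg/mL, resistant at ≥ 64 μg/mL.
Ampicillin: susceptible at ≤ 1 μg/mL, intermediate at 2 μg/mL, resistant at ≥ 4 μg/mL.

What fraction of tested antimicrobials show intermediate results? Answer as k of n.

0 of 7

Daptomycin: 2 μg/mL is ≤ 2 μg/mL → susceptible
Nitrofurantoin (4 μg/mL) ≥ 4 μg/mL → resistant
Chloramphenicol 16 μg/mL: ≥ 4 μg/mL ⇒ resistant
Amoxicillin-clavulanate: 256 μg/mL is ≥ 16 μg/mL ⇒ R
Tigecycline (0.03 μg/mL) ≤ 1 μg/mL — Susceptible
Gentamicin (256 μg/mL) ≥ 64 μg/mL → R
Ampicillin (64 μg/mL) ≥ 4 μg/mL ⇒ Resistant
Intermediate: 0/7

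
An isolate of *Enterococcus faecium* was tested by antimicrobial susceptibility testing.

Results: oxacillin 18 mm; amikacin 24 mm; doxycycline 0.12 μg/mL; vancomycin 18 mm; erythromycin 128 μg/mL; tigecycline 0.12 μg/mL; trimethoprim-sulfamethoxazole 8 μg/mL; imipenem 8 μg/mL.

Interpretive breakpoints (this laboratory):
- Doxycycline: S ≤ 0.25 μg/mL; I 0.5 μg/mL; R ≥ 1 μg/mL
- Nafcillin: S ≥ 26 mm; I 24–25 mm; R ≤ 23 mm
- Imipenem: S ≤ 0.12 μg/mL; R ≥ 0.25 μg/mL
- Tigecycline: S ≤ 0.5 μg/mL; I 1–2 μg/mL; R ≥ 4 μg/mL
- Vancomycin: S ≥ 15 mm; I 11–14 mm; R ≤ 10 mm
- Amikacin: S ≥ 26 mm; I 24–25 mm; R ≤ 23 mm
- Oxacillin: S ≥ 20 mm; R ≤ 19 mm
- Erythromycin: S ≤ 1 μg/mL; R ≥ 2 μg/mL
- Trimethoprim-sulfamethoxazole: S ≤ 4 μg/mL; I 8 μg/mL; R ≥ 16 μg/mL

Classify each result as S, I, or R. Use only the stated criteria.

Oxacillin (18 mm) ≤ 19 mm → R
Amikacin (24 mm) in 24–25 mm — intermediate
Doxycycline (0.12 μg/mL) ≤ 0.25 μg/mL → susceptible
Vancomycin 18 mm: ≥ 15 mm ⇒ susceptible
Erythromycin 128 μg/mL: ≥ 2 μg/mL — R
Tigecycline 0.12 μg/mL: ≤ 0.5 μg/mL → S
Trimethoprim-sulfamethoxazole: 8 μg/mL is = 8 μg/mL ⇒ intermediate
Imipenem: 8 μg/mL is ≥ 0.25 μg/mL → resistant

R, I, S, S, R, S, I, R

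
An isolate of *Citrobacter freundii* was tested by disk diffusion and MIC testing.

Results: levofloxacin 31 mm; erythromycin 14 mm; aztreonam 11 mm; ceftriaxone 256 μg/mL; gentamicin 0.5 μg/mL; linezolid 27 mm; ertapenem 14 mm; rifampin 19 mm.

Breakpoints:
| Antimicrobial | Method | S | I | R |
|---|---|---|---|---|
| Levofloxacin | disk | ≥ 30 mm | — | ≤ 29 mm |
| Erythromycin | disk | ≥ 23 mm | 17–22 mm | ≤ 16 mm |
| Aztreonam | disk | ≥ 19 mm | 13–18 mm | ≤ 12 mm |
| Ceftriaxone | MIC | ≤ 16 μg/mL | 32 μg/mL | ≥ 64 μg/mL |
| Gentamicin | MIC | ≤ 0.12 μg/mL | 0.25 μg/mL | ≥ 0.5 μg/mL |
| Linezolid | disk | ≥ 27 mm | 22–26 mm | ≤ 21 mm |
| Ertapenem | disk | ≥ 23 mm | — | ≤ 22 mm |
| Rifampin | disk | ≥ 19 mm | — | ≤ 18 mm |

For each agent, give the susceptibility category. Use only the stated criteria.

Levofloxacin: 31 mm is ≥ 30 mm → Susceptible
Erythromycin (14 mm) ≤ 16 mm → R
Aztreonam: 11 mm is ≤ 12 mm ⇒ R
Ceftriaxone: 256 μg/mL is ≥ 64 μg/mL — R
Gentamicin (0.5 μg/mL) ≥ 0.5 μg/mL — R
Linezolid: 27 mm is ≥ 27 mm — susceptible
Ertapenem: 14 mm is ≤ 22 mm — Resistant
Rifampin 19 mm: ≥ 19 mm — Susceptible

S, R, R, R, R, S, R, S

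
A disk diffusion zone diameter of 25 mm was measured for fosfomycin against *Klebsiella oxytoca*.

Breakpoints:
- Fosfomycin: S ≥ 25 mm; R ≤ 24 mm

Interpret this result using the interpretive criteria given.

Susceptible

Fosfomycin 25 mm: ≥ 25 mm — Susceptible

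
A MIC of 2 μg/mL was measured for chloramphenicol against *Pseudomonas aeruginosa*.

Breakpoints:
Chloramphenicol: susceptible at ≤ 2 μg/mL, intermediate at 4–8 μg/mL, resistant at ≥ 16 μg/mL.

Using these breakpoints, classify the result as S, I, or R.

Susceptible

Chloramphenicol (2 μg/mL) ≤ 2 μg/mL — Susceptible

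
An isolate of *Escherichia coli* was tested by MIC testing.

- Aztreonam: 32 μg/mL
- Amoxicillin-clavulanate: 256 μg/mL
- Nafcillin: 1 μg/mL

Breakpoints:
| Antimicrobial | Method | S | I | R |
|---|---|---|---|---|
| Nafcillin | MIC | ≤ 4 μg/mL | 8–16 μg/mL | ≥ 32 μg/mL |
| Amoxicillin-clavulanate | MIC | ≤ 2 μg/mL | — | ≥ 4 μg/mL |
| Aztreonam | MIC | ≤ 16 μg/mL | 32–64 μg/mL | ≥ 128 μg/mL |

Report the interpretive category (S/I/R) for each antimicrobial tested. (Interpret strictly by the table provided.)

I, R, S

Aztreonam: 32 μg/mL is in 32–64 μg/mL — intermediate
Amoxicillin-clavulanate (256 μg/mL) ≥ 4 μg/mL → R
Nafcillin (1 μg/mL) ≤ 4 μg/mL → S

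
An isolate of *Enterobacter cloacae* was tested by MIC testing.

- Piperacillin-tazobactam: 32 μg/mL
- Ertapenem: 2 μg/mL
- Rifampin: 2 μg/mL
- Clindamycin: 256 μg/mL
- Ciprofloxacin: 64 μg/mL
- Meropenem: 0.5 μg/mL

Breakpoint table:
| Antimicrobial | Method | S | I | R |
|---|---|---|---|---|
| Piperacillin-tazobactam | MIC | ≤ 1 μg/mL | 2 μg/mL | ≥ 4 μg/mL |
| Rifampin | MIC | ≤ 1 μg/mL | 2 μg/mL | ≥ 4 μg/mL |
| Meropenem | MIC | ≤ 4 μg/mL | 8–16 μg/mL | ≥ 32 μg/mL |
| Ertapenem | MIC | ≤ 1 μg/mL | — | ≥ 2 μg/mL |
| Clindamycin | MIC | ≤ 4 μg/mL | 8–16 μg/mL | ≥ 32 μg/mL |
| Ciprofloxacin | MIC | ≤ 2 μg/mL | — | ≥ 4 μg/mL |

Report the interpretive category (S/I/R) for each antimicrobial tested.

R, R, I, R, R, S

Piperacillin-tazobactam: 32 μg/mL is ≥ 4 μg/mL → Resistant
Ertapenem 2 μg/mL: ≥ 2 μg/mL → resistant
Rifampin 2 μg/mL: = 2 μg/mL → intermediate
Clindamycin: 256 μg/mL is ≥ 32 μg/mL → Resistant
Ciprofloxacin: 64 μg/mL is ≥ 4 μg/mL → R
Meropenem: 0.5 μg/mL is ≤ 4 μg/mL — Susceptible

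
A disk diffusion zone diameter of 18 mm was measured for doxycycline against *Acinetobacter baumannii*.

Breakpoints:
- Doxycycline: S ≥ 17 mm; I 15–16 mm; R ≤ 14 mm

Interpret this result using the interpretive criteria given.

Doxycycline 18 mm: ≥ 17 mm → Susceptible

Susceptible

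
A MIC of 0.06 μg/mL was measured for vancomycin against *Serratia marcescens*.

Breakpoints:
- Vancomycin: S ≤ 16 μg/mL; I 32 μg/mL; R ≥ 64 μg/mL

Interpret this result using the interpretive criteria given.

Vancomycin (0.06 μg/mL) ≤ 16 μg/mL → susceptible

Susceptible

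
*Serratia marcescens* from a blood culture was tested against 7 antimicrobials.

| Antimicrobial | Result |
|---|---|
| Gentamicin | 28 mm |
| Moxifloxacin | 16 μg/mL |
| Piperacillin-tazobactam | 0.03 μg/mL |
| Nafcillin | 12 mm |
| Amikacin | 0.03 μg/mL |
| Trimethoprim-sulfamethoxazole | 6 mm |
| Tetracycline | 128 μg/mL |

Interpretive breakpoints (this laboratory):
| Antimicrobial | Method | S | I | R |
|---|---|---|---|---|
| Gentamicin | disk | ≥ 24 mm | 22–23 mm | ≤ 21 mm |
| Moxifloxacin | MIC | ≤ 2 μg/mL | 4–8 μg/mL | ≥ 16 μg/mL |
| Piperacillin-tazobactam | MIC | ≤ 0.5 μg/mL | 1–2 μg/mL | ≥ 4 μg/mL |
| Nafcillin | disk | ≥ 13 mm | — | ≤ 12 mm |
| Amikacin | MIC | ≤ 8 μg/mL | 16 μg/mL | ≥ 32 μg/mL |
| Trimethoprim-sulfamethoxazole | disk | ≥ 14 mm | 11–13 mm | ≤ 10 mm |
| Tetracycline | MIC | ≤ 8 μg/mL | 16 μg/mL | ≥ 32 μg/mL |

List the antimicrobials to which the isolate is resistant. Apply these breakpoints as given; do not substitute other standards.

moxifloxacin, nafcillin, trimethoprim-sulfamethoxazole, tetracycline

Gentamicin: 28 mm is ≥ 24 mm ⇒ susceptible
Moxifloxacin (16 μg/mL) ≥ 16 μg/mL ⇒ resistant
Piperacillin-tazobactam: 0.03 μg/mL is ≤ 0.5 μg/mL ⇒ susceptible
Nafcillin (12 mm) ≤ 12 mm → Resistant
Amikacin 0.03 μg/mL: ≤ 8 μg/mL → S
Trimethoprim-sulfamethoxazole 6 mm: ≤ 10 mm ⇒ R
Tetracycline: 128 μg/mL is ≥ 32 μg/mL — Resistant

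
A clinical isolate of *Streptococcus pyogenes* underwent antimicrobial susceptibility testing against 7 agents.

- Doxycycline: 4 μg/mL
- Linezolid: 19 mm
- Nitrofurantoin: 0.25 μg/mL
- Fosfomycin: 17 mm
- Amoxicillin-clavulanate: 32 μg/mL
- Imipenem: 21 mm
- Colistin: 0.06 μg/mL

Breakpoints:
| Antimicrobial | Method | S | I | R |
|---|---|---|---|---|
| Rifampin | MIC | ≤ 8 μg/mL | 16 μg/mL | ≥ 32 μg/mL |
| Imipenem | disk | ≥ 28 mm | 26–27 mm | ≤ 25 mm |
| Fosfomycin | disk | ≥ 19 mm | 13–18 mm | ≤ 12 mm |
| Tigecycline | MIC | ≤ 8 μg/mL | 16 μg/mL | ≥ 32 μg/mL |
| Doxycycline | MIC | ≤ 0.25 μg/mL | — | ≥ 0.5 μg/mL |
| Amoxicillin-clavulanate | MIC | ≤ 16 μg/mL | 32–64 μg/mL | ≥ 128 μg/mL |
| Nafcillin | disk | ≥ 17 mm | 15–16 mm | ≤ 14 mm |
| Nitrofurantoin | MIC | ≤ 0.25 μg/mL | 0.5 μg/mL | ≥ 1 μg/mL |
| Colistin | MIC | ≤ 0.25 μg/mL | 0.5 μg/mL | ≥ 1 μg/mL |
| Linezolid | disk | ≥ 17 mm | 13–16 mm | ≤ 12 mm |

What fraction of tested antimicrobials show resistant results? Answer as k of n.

Doxycycline: 4 μg/mL is ≥ 0.5 μg/mL → Resistant
Linezolid (19 mm) ≥ 17 mm → susceptible
Nitrofurantoin 0.25 μg/mL: ≤ 0.25 μg/mL — S
Fosfomycin: 17 mm is in 13–18 mm ⇒ I
Amoxicillin-clavulanate: 32 μg/mL is in 32–64 μg/mL → intermediate
Imipenem: 21 mm is ≤ 25 mm — Resistant
Colistin (0.06 μg/mL) ≤ 0.25 μg/mL → S
Resistant: 2/7

2 of 7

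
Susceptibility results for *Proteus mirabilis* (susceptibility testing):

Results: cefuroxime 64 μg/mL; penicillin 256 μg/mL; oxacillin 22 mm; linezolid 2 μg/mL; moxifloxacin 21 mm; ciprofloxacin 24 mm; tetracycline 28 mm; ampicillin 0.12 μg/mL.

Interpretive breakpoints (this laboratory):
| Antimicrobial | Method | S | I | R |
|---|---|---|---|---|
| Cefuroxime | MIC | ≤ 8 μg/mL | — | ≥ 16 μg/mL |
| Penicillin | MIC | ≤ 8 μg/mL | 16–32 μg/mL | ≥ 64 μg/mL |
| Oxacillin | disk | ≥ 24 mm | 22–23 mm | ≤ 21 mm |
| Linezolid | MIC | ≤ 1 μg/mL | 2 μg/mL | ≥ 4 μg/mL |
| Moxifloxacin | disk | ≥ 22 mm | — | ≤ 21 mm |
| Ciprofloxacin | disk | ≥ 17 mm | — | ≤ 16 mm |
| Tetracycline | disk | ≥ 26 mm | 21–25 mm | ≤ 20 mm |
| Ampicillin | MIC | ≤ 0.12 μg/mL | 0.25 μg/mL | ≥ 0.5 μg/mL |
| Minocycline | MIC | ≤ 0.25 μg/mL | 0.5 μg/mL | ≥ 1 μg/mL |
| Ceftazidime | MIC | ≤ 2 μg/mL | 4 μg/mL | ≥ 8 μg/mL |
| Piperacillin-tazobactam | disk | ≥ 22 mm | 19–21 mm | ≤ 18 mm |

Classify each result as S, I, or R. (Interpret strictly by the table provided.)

Cefuroxime (64 μg/mL) ≥ 16 μg/mL → Resistant
Penicillin: 256 μg/mL is ≥ 64 μg/mL — Resistant
Oxacillin (22 mm) in 22–23 mm — intermediate
Linezolid 2 μg/mL: = 2 μg/mL → I
Moxifloxacin 21 mm: ≤ 21 mm ⇒ resistant
Ciprofloxacin (24 mm) ≥ 17 mm → susceptible
Tetracycline 28 mm: ≥ 26 mm → S
Ampicillin (0.12 μg/mL) ≤ 0.12 μg/mL — Susceptible

R, R, I, I, R, S, S, S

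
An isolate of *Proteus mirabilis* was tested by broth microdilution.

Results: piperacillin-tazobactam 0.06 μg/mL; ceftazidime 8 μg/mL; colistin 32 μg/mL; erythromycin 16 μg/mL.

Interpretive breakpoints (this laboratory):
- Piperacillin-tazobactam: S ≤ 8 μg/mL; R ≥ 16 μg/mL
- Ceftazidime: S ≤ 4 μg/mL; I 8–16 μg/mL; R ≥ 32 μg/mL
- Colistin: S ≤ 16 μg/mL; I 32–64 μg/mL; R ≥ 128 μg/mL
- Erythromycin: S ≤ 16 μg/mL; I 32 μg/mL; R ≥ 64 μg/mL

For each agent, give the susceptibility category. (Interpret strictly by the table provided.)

S, I, I, S

Piperacillin-tazobactam 0.06 μg/mL: ≤ 8 μg/mL → susceptible
Ceftazidime: 8 μg/mL is in 8–16 μg/mL ⇒ I
Colistin (32 μg/mL) in 32–64 μg/mL ⇒ Intermediate
Erythromycin 16 μg/mL: ≤ 16 μg/mL — susceptible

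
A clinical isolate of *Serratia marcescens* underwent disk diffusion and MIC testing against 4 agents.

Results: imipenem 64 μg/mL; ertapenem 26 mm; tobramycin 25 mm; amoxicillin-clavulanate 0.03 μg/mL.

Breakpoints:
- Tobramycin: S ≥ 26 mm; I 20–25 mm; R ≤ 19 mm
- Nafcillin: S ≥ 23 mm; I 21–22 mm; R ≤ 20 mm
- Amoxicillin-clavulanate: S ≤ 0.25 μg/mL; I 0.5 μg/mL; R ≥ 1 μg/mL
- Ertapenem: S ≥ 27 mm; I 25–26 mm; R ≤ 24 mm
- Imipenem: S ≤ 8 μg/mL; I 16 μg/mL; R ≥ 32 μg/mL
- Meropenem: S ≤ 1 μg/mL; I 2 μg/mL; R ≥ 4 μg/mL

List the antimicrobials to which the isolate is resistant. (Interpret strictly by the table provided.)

Imipenem (64 μg/mL) ≥ 32 μg/mL → resistant
Ertapenem 26 mm: in 25–26 mm ⇒ intermediate
Tobramycin 25 mm: in 20–25 mm — intermediate
Amoxicillin-clavulanate (0.03 μg/mL) ≤ 0.25 μg/mL ⇒ S

imipenem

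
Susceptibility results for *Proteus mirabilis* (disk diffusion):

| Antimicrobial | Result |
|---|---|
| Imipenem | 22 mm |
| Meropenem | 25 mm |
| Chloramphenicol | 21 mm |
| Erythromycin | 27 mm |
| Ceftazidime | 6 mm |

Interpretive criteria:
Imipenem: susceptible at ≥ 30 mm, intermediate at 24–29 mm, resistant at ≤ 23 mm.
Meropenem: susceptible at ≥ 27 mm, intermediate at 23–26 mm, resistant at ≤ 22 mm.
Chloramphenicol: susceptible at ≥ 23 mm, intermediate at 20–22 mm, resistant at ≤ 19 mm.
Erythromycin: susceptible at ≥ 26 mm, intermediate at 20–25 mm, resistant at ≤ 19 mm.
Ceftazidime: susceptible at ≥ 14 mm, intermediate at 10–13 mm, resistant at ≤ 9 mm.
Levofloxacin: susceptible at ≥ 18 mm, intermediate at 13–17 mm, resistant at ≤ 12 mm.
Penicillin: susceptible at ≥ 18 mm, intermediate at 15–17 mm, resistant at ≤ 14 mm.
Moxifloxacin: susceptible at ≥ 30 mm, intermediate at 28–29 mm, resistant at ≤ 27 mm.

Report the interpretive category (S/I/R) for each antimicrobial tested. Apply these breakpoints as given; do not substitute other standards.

R, I, I, S, R

Imipenem (22 mm) ≤ 23 mm → Resistant
Meropenem: 25 mm is in 23–26 mm — I
Chloramphenicol: 21 mm is in 20–22 mm ⇒ I
Erythromycin 27 mm: ≥ 26 mm ⇒ susceptible
Ceftazidime 6 mm: ≤ 9 mm — Resistant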